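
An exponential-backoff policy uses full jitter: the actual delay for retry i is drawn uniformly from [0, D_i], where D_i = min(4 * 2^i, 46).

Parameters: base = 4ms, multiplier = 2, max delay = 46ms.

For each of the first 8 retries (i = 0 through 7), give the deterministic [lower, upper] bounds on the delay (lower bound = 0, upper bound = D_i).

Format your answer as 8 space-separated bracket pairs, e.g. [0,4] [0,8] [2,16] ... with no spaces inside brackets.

Computing bounds per retry:
  i=0: D_i=min(4*2^0,46)=4, bounds=[0,4]
  i=1: D_i=min(4*2^1,46)=8, bounds=[0,8]
  i=2: D_i=min(4*2^2,46)=16, bounds=[0,16]
  i=3: D_i=min(4*2^3,46)=32, bounds=[0,32]
  i=4: D_i=min(4*2^4,46)=46, bounds=[0,46]
  i=5: D_i=min(4*2^5,46)=46, bounds=[0,46]
  i=6: D_i=min(4*2^6,46)=46, bounds=[0,46]
  i=7: D_i=min(4*2^7,46)=46, bounds=[0,46]

Answer: [0,4] [0,8] [0,16] [0,32] [0,46] [0,46] [0,46] [0,46]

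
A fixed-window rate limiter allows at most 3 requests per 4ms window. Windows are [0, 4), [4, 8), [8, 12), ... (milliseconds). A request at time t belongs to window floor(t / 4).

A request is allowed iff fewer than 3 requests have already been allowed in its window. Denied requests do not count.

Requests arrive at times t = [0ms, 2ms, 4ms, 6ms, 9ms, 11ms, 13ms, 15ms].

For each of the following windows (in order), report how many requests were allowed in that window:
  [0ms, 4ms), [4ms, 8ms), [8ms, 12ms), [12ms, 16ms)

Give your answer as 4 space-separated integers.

Answer: 2 2 2 2

Derivation:
Processing requests:
  req#1 t=0ms (window 0): ALLOW
  req#2 t=2ms (window 0): ALLOW
  req#3 t=4ms (window 1): ALLOW
  req#4 t=6ms (window 1): ALLOW
  req#5 t=9ms (window 2): ALLOW
  req#6 t=11ms (window 2): ALLOW
  req#7 t=13ms (window 3): ALLOW
  req#8 t=15ms (window 3): ALLOW

Allowed counts by window: 2 2 2 2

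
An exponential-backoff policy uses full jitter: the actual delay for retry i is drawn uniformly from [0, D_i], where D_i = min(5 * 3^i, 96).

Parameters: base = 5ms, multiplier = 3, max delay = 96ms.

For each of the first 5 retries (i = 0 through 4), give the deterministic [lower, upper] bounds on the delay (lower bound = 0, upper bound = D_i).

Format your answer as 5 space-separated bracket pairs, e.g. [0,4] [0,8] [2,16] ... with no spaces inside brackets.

Computing bounds per retry:
  i=0: D_i=min(5*3^0,96)=5, bounds=[0,5]
  i=1: D_i=min(5*3^1,96)=15, bounds=[0,15]
  i=2: D_i=min(5*3^2,96)=45, bounds=[0,45]
  i=3: D_i=min(5*3^3,96)=96, bounds=[0,96]
  i=4: D_i=min(5*3^4,96)=96, bounds=[0,96]

Answer: [0,5] [0,15] [0,45] [0,96] [0,96]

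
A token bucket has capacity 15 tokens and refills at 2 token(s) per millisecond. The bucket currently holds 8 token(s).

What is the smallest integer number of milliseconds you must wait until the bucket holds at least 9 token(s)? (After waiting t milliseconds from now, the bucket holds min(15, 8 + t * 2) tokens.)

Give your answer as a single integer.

Need 8 + t * 2 >= 9, so t >= 1/2.
Smallest integer t = ceil(1/2) = 1.

Answer: 1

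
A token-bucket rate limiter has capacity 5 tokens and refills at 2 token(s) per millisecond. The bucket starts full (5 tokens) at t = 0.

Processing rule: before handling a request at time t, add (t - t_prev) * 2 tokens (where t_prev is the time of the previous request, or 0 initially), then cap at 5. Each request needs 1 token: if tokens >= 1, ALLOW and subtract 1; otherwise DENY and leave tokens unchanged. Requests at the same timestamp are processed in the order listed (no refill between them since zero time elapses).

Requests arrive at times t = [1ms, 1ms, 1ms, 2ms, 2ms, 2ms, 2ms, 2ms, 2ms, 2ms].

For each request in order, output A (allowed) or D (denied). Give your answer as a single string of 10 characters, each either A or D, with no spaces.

Answer: AAAAAAADDD

Derivation:
Simulating step by step:
  req#1 t=1ms: ALLOW
  req#2 t=1ms: ALLOW
  req#3 t=1ms: ALLOW
  req#4 t=2ms: ALLOW
  req#5 t=2ms: ALLOW
  req#6 t=2ms: ALLOW
  req#7 t=2ms: ALLOW
  req#8 t=2ms: DENY
  req#9 t=2ms: DENY
  req#10 t=2ms: DENY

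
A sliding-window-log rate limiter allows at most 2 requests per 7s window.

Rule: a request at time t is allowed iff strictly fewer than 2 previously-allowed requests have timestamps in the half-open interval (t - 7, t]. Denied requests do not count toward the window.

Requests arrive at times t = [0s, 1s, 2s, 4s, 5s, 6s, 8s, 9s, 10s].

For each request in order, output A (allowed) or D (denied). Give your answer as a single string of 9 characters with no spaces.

Tracking allowed requests in the window:
  req#1 t=0s: ALLOW
  req#2 t=1s: ALLOW
  req#3 t=2s: DENY
  req#4 t=4s: DENY
  req#5 t=5s: DENY
  req#6 t=6s: DENY
  req#7 t=8s: ALLOW
  req#8 t=9s: ALLOW
  req#9 t=10s: DENY

Answer: AADDDDAAD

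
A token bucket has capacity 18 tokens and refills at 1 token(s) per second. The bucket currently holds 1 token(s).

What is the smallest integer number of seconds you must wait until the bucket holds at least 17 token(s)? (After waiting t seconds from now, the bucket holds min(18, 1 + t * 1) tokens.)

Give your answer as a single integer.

Answer: 16

Derivation:
Need 1 + t * 1 >= 17, so t >= 16/1.
Smallest integer t = ceil(16/1) = 16.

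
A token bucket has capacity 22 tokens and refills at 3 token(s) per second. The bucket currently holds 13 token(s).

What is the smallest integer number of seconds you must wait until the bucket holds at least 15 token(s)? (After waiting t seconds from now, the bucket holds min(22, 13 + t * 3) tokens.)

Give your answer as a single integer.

Need 13 + t * 3 >= 15, so t >= 2/3.
Smallest integer t = ceil(2/3) = 1.

Answer: 1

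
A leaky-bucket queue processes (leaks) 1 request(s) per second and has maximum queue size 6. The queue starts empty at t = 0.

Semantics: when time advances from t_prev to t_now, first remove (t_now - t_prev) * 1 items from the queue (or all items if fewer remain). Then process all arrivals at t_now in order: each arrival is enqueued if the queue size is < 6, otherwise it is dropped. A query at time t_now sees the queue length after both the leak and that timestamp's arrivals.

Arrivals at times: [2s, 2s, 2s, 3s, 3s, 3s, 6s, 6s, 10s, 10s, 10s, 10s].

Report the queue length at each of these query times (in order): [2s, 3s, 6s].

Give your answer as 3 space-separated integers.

Answer: 3 5 4

Derivation:
Queue lengths at query times:
  query t=2s: backlog = 3
  query t=3s: backlog = 5
  query t=6s: backlog = 4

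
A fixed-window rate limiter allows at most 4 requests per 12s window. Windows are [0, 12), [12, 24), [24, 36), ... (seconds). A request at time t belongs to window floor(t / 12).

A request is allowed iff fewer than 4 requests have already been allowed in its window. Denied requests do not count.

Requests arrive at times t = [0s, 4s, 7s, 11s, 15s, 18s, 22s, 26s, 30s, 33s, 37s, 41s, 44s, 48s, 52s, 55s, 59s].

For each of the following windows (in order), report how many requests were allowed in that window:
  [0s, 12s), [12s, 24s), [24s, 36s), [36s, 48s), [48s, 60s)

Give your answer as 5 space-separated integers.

Processing requests:
  req#1 t=0s (window 0): ALLOW
  req#2 t=4s (window 0): ALLOW
  req#3 t=7s (window 0): ALLOW
  req#4 t=11s (window 0): ALLOW
  req#5 t=15s (window 1): ALLOW
  req#6 t=18s (window 1): ALLOW
  req#7 t=22s (window 1): ALLOW
  req#8 t=26s (window 2): ALLOW
  req#9 t=30s (window 2): ALLOW
  req#10 t=33s (window 2): ALLOW
  req#11 t=37s (window 3): ALLOW
  req#12 t=41s (window 3): ALLOW
  req#13 t=44s (window 3): ALLOW
  req#14 t=48s (window 4): ALLOW
  req#15 t=52s (window 4): ALLOW
  req#16 t=55s (window 4): ALLOW
  req#17 t=59s (window 4): ALLOW

Allowed counts by window: 4 3 3 3 4

Answer: 4 3 3 3 4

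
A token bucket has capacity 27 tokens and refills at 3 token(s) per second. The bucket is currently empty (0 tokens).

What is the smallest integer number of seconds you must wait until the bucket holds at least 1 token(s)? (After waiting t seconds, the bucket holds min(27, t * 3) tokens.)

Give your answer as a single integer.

Answer: 1

Derivation:
Need t * 3 >= 1, so t >= 1/3.
Smallest integer t = ceil(1/3) = 1.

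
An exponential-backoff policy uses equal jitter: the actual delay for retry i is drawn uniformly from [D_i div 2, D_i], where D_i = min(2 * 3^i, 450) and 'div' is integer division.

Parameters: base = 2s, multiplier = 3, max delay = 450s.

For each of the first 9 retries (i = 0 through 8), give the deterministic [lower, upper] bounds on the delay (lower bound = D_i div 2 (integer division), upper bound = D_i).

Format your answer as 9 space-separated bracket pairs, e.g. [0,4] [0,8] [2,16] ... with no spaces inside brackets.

Answer: [1,2] [3,6] [9,18] [27,54] [81,162] [225,450] [225,450] [225,450] [225,450]

Derivation:
Computing bounds per retry:
  i=0: D_i=min(2*3^0,450)=2, bounds=[1,2]
  i=1: D_i=min(2*3^1,450)=6, bounds=[3,6]
  i=2: D_i=min(2*3^2,450)=18, bounds=[9,18]
  i=3: D_i=min(2*3^3,450)=54, bounds=[27,54]
  i=4: D_i=min(2*3^4,450)=162, bounds=[81,162]
  i=5: D_i=min(2*3^5,450)=450, bounds=[225,450]
  i=6: D_i=min(2*3^6,450)=450, bounds=[225,450]
  i=7: D_i=min(2*3^7,450)=450, bounds=[225,450]
  i=8: D_i=min(2*3^8,450)=450, bounds=[225,450]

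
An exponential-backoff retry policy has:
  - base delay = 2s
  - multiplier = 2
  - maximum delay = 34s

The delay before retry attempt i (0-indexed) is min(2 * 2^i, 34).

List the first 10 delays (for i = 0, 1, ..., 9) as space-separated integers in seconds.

Computing each delay:
  i=0: min(2*2^0, 34) = 2
  i=1: min(2*2^1, 34) = 4
  i=2: min(2*2^2, 34) = 8
  i=3: min(2*2^3, 34) = 16
  i=4: min(2*2^4, 34) = 32
  i=5: min(2*2^5, 34) = 34
  i=6: min(2*2^6, 34) = 34
  i=7: min(2*2^7, 34) = 34
  i=8: min(2*2^8, 34) = 34
  i=9: min(2*2^9, 34) = 34

Answer: 2 4 8 16 32 34 34 34 34 34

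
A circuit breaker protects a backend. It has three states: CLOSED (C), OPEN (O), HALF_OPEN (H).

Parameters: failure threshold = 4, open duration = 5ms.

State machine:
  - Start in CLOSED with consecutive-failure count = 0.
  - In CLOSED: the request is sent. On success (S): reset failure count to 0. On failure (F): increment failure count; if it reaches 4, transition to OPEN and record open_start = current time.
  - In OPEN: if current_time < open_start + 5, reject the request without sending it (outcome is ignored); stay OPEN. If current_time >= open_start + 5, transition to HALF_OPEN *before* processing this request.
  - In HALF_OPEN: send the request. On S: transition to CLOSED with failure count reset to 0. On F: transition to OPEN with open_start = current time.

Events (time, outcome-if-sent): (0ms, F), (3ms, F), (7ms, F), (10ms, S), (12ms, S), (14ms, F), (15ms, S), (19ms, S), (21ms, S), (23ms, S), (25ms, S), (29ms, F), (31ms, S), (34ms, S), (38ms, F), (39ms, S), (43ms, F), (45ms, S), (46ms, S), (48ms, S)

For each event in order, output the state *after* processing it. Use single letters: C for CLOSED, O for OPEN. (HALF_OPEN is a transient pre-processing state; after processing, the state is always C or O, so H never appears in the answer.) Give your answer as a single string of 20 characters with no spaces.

Answer: CCCCCCCCCCCCCCCCCCCC

Derivation:
State after each event:
  event#1 t=0ms outcome=F: state=CLOSED
  event#2 t=3ms outcome=F: state=CLOSED
  event#3 t=7ms outcome=F: state=CLOSED
  event#4 t=10ms outcome=S: state=CLOSED
  event#5 t=12ms outcome=S: state=CLOSED
  event#6 t=14ms outcome=F: state=CLOSED
  event#7 t=15ms outcome=S: state=CLOSED
  event#8 t=19ms outcome=S: state=CLOSED
  event#9 t=21ms outcome=S: state=CLOSED
  event#10 t=23ms outcome=S: state=CLOSED
  event#11 t=25ms outcome=S: state=CLOSED
  event#12 t=29ms outcome=F: state=CLOSED
  event#13 t=31ms outcome=S: state=CLOSED
  event#14 t=34ms outcome=S: state=CLOSED
  event#15 t=38ms outcome=F: state=CLOSED
  event#16 t=39ms outcome=S: state=CLOSED
  event#17 t=43ms outcome=F: state=CLOSED
  event#18 t=45ms outcome=S: state=CLOSED
  event#19 t=46ms outcome=S: state=CLOSED
  event#20 t=48ms outcome=S: state=CLOSED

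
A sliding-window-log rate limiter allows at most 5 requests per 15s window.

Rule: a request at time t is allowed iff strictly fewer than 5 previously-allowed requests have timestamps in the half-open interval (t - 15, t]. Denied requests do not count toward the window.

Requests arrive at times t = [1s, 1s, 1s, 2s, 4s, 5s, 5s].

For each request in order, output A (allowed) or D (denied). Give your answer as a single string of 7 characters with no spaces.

Answer: AAAAADD

Derivation:
Tracking allowed requests in the window:
  req#1 t=1s: ALLOW
  req#2 t=1s: ALLOW
  req#3 t=1s: ALLOW
  req#4 t=2s: ALLOW
  req#5 t=4s: ALLOW
  req#6 t=5s: DENY
  req#7 t=5s: DENY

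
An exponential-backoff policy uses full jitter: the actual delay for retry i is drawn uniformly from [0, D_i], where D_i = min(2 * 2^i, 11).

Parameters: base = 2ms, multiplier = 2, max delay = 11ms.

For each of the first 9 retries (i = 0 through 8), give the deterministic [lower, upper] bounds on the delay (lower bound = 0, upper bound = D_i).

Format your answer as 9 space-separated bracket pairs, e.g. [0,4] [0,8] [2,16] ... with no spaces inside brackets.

Computing bounds per retry:
  i=0: D_i=min(2*2^0,11)=2, bounds=[0,2]
  i=1: D_i=min(2*2^1,11)=4, bounds=[0,4]
  i=2: D_i=min(2*2^2,11)=8, bounds=[0,8]
  i=3: D_i=min(2*2^3,11)=11, bounds=[0,11]
  i=4: D_i=min(2*2^4,11)=11, bounds=[0,11]
  i=5: D_i=min(2*2^5,11)=11, bounds=[0,11]
  i=6: D_i=min(2*2^6,11)=11, bounds=[0,11]
  i=7: D_i=min(2*2^7,11)=11, bounds=[0,11]
  i=8: D_i=min(2*2^8,11)=11, bounds=[0,11]

Answer: [0,2] [0,4] [0,8] [0,11] [0,11] [0,11] [0,11] [0,11] [0,11]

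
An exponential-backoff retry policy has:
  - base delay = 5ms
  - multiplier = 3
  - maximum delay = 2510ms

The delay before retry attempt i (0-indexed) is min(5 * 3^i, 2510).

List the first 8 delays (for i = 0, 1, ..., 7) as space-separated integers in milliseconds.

Computing each delay:
  i=0: min(5*3^0, 2510) = 5
  i=1: min(5*3^1, 2510) = 15
  i=2: min(5*3^2, 2510) = 45
  i=3: min(5*3^3, 2510) = 135
  i=4: min(5*3^4, 2510) = 405
  i=5: min(5*3^5, 2510) = 1215
  i=6: min(5*3^6, 2510) = 2510
  i=7: min(5*3^7, 2510) = 2510

Answer: 5 15 45 135 405 1215 2510 2510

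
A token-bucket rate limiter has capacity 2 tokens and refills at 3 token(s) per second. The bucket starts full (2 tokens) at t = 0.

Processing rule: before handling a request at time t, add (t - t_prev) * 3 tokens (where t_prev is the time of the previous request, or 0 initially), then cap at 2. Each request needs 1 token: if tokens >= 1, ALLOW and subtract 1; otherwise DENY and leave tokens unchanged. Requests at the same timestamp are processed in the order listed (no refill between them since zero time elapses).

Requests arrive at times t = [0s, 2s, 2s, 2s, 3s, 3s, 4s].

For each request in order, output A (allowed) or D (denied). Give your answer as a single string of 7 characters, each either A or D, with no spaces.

Simulating step by step:
  req#1 t=0s: ALLOW
  req#2 t=2s: ALLOW
  req#3 t=2s: ALLOW
  req#4 t=2s: DENY
  req#5 t=3s: ALLOW
  req#6 t=3s: ALLOW
  req#7 t=4s: ALLOW

Answer: AAADAAA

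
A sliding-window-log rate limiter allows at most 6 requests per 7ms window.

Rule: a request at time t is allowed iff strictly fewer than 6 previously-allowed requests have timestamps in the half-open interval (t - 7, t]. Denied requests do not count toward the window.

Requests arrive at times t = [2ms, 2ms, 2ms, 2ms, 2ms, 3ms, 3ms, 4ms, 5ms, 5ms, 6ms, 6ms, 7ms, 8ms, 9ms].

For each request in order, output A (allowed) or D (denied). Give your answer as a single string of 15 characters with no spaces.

Tracking allowed requests in the window:
  req#1 t=2ms: ALLOW
  req#2 t=2ms: ALLOW
  req#3 t=2ms: ALLOW
  req#4 t=2ms: ALLOW
  req#5 t=2ms: ALLOW
  req#6 t=3ms: ALLOW
  req#7 t=3ms: DENY
  req#8 t=4ms: DENY
  req#9 t=5ms: DENY
  req#10 t=5ms: DENY
  req#11 t=6ms: DENY
  req#12 t=6ms: DENY
  req#13 t=7ms: DENY
  req#14 t=8ms: DENY
  req#15 t=9ms: ALLOW

Answer: AAAAAADDDDDDDDA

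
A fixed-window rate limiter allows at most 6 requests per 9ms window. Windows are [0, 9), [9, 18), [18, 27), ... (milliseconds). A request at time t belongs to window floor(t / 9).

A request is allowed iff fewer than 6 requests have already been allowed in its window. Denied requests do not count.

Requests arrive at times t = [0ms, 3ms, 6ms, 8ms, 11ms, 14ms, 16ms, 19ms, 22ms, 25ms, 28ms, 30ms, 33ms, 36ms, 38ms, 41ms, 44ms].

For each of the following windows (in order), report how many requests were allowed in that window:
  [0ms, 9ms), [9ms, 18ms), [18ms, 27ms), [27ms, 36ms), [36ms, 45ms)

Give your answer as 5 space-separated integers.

Processing requests:
  req#1 t=0ms (window 0): ALLOW
  req#2 t=3ms (window 0): ALLOW
  req#3 t=6ms (window 0): ALLOW
  req#4 t=8ms (window 0): ALLOW
  req#5 t=11ms (window 1): ALLOW
  req#6 t=14ms (window 1): ALLOW
  req#7 t=16ms (window 1): ALLOW
  req#8 t=19ms (window 2): ALLOW
  req#9 t=22ms (window 2): ALLOW
  req#10 t=25ms (window 2): ALLOW
  req#11 t=28ms (window 3): ALLOW
  req#12 t=30ms (window 3): ALLOW
  req#13 t=33ms (window 3): ALLOW
  req#14 t=36ms (window 4): ALLOW
  req#15 t=38ms (window 4): ALLOW
  req#16 t=41ms (window 4): ALLOW
  req#17 t=44ms (window 4): ALLOW

Allowed counts by window: 4 3 3 3 4

Answer: 4 3 3 3 4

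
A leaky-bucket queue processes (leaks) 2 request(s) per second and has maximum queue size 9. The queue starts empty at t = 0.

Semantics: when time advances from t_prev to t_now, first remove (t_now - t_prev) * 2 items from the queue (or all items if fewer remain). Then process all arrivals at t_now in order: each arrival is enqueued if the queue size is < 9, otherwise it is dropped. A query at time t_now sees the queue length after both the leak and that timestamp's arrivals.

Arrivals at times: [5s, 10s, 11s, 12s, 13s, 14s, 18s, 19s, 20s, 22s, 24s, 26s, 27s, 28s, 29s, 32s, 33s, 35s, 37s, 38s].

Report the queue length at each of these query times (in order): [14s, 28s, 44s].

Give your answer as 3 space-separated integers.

Answer: 1 1 0

Derivation:
Queue lengths at query times:
  query t=14s: backlog = 1
  query t=28s: backlog = 1
  query t=44s: backlog = 0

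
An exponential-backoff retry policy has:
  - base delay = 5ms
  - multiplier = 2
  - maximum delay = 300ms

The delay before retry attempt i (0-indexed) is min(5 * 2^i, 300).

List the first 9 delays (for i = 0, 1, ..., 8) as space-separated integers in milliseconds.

Computing each delay:
  i=0: min(5*2^0, 300) = 5
  i=1: min(5*2^1, 300) = 10
  i=2: min(5*2^2, 300) = 20
  i=3: min(5*2^3, 300) = 40
  i=4: min(5*2^4, 300) = 80
  i=5: min(5*2^5, 300) = 160
  i=6: min(5*2^6, 300) = 300
  i=7: min(5*2^7, 300) = 300
  i=8: min(5*2^8, 300) = 300

Answer: 5 10 20 40 80 160 300 300 300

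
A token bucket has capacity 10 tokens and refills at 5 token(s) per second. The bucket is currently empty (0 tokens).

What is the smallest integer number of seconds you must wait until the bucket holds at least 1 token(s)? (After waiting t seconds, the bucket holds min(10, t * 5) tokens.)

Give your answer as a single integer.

Need t * 5 >= 1, so t >= 1/5.
Smallest integer t = ceil(1/5) = 1.

Answer: 1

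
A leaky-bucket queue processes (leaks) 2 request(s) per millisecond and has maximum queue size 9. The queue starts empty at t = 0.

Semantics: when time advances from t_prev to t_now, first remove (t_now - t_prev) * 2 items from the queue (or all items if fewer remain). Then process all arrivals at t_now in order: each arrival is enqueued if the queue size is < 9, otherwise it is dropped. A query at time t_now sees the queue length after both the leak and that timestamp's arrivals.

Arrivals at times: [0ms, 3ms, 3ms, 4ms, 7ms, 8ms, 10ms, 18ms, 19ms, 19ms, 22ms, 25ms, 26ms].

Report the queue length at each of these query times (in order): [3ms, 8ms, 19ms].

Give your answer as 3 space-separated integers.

Answer: 2 1 2

Derivation:
Queue lengths at query times:
  query t=3ms: backlog = 2
  query t=8ms: backlog = 1
  query t=19ms: backlog = 2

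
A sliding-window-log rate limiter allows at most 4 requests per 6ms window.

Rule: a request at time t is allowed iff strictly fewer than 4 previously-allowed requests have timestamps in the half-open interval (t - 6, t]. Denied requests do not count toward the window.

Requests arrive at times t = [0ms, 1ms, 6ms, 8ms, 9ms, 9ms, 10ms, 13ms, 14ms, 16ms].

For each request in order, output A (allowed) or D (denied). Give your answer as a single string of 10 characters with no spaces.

Tracking allowed requests in the window:
  req#1 t=0ms: ALLOW
  req#2 t=1ms: ALLOW
  req#3 t=6ms: ALLOW
  req#4 t=8ms: ALLOW
  req#5 t=9ms: ALLOW
  req#6 t=9ms: ALLOW
  req#7 t=10ms: DENY
  req#8 t=13ms: ALLOW
  req#9 t=14ms: ALLOW
  req#10 t=16ms: ALLOW

Answer: AAAAAADAAA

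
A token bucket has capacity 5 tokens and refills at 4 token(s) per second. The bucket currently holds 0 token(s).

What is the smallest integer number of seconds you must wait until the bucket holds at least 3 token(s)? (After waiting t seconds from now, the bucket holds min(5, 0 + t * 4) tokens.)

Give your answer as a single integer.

Need 0 + t * 4 >= 3, so t >= 3/4.
Smallest integer t = ceil(3/4) = 1.

Answer: 1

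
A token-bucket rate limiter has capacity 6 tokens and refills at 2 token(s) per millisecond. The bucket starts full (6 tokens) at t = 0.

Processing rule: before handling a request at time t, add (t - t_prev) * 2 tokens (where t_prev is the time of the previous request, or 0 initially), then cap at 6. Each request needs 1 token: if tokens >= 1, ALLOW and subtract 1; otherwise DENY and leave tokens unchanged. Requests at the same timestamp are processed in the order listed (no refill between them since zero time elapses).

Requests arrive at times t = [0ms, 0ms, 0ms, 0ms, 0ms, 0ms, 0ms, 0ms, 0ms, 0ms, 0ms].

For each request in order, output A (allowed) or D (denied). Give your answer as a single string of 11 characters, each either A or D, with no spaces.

Answer: AAAAAADDDDD

Derivation:
Simulating step by step:
  req#1 t=0ms: ALLOW
  req#2 t=0ms: ALLOW
  req#3 t=0ms: ALLOW
  req#4 t=0ms: ALLOW
  req#5 t=0ms: ALLOW
  req#6 t=0ms: ALLOW
  req#7 t=0ms: DENY
  req#8 t=0ms: DENY
  req#9 t=0ms: DENY
  req#10 t=0ms: DENY
  req#11 t=0ms: DENY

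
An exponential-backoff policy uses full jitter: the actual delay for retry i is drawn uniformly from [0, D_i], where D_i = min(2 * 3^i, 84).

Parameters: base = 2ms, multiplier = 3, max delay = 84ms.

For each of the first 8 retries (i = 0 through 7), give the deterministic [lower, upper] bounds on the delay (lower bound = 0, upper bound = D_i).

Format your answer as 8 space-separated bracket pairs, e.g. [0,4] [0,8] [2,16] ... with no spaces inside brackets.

Answer: [0,2] [0,6] [0,18] [0,54] [0,84] [0,84] [0,84] [0,84]

Derivation:
Computing bounds per retry:
  i=0: D_i=min(2*3^0,84)=2, bounds=[0,2]
  i=1: D_i=min(2*3^1,84)=6, bounds=[0,6]
  i=2: D_i=min(2*3^2,84)=18, bounds=[0,18]
  i=3: D_i=min(2*3^3,84)=54, bounds=[0,54]
  i=4: D_i=min(2*3^4,84)=84, bounds=[0,84]
  i=5: D_i=min(2*3^5,84)=84, bounds=[0,84]
  i=6: D_i=min(2*3^6,84)=84, bounds=[0,84]
  i=7: D_i=min(2*3^7,84)=84, bounds=[0,84]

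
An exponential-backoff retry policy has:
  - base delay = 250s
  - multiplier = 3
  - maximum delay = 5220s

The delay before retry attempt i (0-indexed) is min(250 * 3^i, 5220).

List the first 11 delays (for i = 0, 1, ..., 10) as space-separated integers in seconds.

Computing each delay:
  i=0: min(250*3^0, 5220) = 250
  i=1: min(250*3^1, 5220) = 750
  i=2: min(250*3^2, 5220) = 2250
  i=3: min(250*3^3, 5220) = 5220
  i=4: min(250*3^4, 5220) = 5220
  i=5: min(250*3^5, 5220) = 5220
  i=6: min(250*3^6, 5220) = 5220
  i=7: min(250*3^7, 5220) = 5220
  i=8: min(250*3^8, 5220) = 5220
  i=9: min(250*3^9, 5220) = 5220
  i=10: min(250*3^10, 5220) = 5220

Answer: 250 750 2250 5220 5220 5220 5220 5220 5220 5220 5220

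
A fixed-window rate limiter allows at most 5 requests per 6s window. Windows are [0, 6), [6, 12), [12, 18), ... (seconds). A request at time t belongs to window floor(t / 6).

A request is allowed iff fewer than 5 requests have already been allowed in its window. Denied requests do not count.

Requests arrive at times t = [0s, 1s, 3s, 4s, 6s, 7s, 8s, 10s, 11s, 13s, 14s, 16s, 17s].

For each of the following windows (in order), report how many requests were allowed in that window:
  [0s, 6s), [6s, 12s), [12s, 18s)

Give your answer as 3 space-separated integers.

Processing requests:
  req#1 t=0s (window 0): ALLOW
  req#2 t=1s (window 0): ALLOW
  req#3 t=3s (window 0): ALLOW
  req#4 t=4s (window 0): ALLOW
  req#5 t=6s (window 1): ALLOW
  req#6 t=7s (window 1): ALLOW
  req#7 t=8s (window 1): ALLOW
  req#8 t=10s (window 1): ALLOW
  req#9 t=11s (window 1): ALLOW
  req#10 t=13s (window 2): ALLOW
  req#11 t=14s (window 2): ALLOW
  req#12 t=16s (window 2): ALLOW
  req#13 t=17s (window 2): ALLOW

Allowed counts by window: 4 5 4

Answer: 4 5 4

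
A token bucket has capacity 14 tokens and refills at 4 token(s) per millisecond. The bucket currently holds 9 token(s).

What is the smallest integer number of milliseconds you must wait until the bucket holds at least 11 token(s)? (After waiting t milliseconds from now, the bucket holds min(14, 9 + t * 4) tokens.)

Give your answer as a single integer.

Need 9 + t * 4 >= 11, so t >= 2/4.
Smallest integer t = ceil(2/4) = 1.

Answer: 1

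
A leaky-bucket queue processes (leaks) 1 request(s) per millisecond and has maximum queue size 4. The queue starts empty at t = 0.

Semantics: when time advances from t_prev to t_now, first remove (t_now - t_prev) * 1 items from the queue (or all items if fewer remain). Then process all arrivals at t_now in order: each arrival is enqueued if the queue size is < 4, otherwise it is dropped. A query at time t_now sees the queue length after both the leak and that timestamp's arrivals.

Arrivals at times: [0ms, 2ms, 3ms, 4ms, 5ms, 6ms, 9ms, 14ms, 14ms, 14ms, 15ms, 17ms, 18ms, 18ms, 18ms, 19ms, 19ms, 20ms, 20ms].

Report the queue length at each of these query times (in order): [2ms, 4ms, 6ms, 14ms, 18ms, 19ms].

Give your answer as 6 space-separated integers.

Answer: 1 1 1 3 4 4

Derivation:
Queue lengths at query times:
  query t=2ms: backlog = 1
  query t=4ms: backlog = 1
  query t=6ms: backlog = 1
  query t=14ms: backlog = 3
  query t=18ms: backlog = 4
  query t=19ms: backlog = 4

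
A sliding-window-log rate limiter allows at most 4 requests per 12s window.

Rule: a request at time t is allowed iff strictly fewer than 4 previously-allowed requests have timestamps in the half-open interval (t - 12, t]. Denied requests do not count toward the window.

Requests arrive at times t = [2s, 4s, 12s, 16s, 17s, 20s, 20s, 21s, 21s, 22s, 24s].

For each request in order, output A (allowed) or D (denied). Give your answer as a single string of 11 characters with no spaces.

Tracking allowed requests in the window:
  req#1 t=2s: ALLOW
  req#2 t=4s: ALLOW
  req#3 t=12s: ALLOW
  req#4 t=16s: ALLOW
  req#5 t=17s: ALLOW
  req#6 t=20s: ALLOW
  req#7 t=20s: DENY
  req#8 t=21s: DENY
  req#9 t=21s: DENY
  req#10 t=22s: DENY
  req#11 t=24s: ALLOW

Answer: AAAAAADDDDA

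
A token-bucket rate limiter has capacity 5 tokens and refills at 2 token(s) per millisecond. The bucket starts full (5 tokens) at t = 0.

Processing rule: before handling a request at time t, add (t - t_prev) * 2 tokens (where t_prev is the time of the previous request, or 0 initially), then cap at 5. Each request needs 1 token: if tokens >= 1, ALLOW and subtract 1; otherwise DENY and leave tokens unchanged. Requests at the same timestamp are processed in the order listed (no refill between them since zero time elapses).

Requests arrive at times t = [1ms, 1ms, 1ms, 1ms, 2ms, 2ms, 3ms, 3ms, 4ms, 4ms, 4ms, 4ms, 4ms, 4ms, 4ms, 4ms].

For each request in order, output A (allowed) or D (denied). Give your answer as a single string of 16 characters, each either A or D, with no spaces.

Answer: AAAAAAAAAAADDDDD

Derivation:
Simulating step by step:
  req#1 t=1ms: ALLOW
  req#2 t=1ms: ALLOW
  req#3 t=1ms: ALLOW
  req#4 t=1ms: ALLOW
  req#5 t=2ms: ALLOW
  req#6 t=2ms: ALLOW
  req#7 t=3ms: ALLOW
  req#8 t=3ms: ALLOW
  req#9 t=4ms: ALLOW
  req#10 t=4ms: ALLOW
  req#11 t=4ms: ALLOW
  req#12 t=4ms: DENY
  req#13 t=4ms: DENY
  req#14 t=4ms: DENY
  req#15 t=4ms: DENY
  req#16 t=4ms: DENY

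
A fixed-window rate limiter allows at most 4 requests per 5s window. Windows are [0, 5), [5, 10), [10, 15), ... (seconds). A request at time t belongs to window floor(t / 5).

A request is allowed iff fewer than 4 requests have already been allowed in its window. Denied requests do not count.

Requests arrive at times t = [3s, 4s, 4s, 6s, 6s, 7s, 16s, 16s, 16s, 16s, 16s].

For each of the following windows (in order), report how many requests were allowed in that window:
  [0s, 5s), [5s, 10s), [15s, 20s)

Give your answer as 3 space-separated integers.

Processing requests:
  req#1 t=3s (window 0): ALLOW
  req#2 t=4s (window 0): ALLOW
  req#3 t=4s (window 0): ALLOW
  req#4 t=6s (window 1): ALLOW
  req#5 t=6s (window 1): ALLOW
  req#6 t=7s (window 1): ALLOW
  req#7 t=16s (window 3): ALLOW
  req#8 t=16s (window 3): ALLOW
  req#9 t=16s (window 3): ALLOW
  req#10 t=16s (window 3): ALLOW
  req#11 t=16s (window 3): DENY

Allowed counts by window: 3 3 4

Answer: 3 3 4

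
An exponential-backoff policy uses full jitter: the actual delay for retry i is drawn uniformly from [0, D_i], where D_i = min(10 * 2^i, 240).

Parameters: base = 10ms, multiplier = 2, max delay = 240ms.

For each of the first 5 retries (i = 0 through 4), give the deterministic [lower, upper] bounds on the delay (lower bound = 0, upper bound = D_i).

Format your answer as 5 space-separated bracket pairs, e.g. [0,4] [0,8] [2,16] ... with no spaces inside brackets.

Computing bounds per retry:
  i=0: D_i=min(10*2^0,240)=10, bounds=[0,10]
  i=1: D_i=min(10*2^1,240)=20, bounds=[0,20]
  i=2: D_i=min(10*2^2,240)=40, bounds=[0,40]
  i=3: D_i=min(10*2^3,240)=80, bounds=[0,80]
  i=4: D_i=min(10*2^4,240)=160, bounds=[0,160]

Answer: [0,10] [0,20] [0,40] [0,80] [0,160]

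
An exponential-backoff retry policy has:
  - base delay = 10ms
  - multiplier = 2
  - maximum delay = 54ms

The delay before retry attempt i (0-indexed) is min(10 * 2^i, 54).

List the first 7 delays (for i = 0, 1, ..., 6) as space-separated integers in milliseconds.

Answer: 10 20 40 54 54 54 54

Derivation:
Computing each delay:
  i=0: min(10*2^0, 54) = 10
  i=1: min(10*2^1, 54) = 20
  i=2: min(10*2^2, 54) = 40
  i=3: min(10*2^3, 54) = 54
  i=4: min(10*2^4, 54) = 54
  i=5: min(10*2^5, 54) = 54
  i=6: min(10*2^6, 54) = 54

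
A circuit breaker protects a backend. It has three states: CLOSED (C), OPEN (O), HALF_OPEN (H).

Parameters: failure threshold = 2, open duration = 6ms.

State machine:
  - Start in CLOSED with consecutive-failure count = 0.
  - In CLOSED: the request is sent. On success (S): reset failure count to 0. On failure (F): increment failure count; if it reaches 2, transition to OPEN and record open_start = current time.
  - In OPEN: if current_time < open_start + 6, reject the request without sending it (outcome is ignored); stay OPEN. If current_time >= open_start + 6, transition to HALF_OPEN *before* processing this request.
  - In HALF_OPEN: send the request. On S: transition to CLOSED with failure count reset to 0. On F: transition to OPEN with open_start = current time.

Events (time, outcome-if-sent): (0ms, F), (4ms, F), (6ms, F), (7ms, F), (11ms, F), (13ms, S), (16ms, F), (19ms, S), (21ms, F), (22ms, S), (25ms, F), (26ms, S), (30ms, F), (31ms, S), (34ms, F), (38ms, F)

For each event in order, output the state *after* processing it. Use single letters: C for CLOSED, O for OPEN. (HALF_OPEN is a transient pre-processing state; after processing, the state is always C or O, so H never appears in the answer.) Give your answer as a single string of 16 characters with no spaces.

State after each event:
  event#1 t=0ms outcome=F: state=CLOSED
  event#2 t=4ms outcome=F: state=OPEN
  event#3 t=6ms outcome=F: state=OPEN
  event#4 t=7ms outcome=F: state=OPEN
  event#5 t=11ms outcome=F: state=OPEN
  event#6 t=13ms outcome=S: state=OPEN
  event#7 t=16ms outcome=F: state=OPEN
  event#8 t=19ms outcome=S: state=CLOSED
  event#9 t=21ms outcome=F: state=CLOSED
  event#10 t=22ms outcome=S: state=CLOSED
  event#11 t=25ms outcome=F: state=CLOSED
  event#12 t=26ms outcome=S: state=CLOSED
  event#13 t=30ms outcome=F: state=CLOSED
  event#14 t=31ms outcome=S: state=CLOSED
  event#15 t=34ms outcome=F: state=CLOSED
  event#16 t=38ms outcome=F: state=OPEN

Answer: COOOOOOCCCCCCCCO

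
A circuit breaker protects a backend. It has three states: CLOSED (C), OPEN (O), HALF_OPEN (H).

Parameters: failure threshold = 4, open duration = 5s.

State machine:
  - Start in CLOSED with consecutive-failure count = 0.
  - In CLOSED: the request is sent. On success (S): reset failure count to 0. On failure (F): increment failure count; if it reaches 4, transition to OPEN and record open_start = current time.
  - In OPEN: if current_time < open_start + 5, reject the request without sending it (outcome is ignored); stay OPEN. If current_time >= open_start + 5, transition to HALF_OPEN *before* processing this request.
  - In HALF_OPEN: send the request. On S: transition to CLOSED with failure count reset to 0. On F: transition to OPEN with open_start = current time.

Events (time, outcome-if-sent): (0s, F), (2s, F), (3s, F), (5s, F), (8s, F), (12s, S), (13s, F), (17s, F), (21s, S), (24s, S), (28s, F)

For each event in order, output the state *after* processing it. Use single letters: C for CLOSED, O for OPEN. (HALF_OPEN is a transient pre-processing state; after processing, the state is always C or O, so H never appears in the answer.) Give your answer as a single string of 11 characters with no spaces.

Answer: CCCOOCCCCCC

Derivation:
State after each event:
  event#1 t=0s outcome=F: state=CLOSED
  event#2 t=2s outcome=F: state=CLOSED
  event#3 t=3s outcome=F: state=CLOSED
  event#4 t=5s outcome=F: state=OPEN
  event#5 t=8s outcome=F: state=OPEN
  event#6 t=12s outcome=S: state=CLOSED
  event#7 t=13s outcome=F: state=CLOSED
  event#8 t=17s outcome=F: state=CLOSED
  event#9 t=21s outcome=S: state=CLOSED
  event#10 t=24s outcome=S: state=CLOSED
  event#11 t=28s outcome=F: state=CLOSED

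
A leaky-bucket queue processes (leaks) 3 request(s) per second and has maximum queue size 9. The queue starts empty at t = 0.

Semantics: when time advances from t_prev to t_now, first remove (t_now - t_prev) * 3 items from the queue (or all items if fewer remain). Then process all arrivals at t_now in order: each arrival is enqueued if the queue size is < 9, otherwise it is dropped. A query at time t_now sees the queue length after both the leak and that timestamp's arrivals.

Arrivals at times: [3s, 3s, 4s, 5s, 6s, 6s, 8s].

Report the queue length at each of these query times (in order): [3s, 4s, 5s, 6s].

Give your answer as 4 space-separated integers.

Answer: 2 1 1 2

Derivation:
Queue lengths at query times:
  query t=3s: backlog = 2
  query t=4s: backlog = 1
  query t=5s: backlog = 1
  query t=6s: backlog = 2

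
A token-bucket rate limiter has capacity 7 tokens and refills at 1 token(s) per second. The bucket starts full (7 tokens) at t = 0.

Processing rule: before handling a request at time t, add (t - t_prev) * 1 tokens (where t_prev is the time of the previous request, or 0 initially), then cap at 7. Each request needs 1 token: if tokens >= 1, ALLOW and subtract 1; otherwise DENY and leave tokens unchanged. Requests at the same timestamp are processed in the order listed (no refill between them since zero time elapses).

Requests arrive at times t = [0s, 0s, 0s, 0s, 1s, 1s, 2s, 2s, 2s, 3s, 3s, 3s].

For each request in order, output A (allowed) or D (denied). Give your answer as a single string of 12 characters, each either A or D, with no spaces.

Simulating step by step:
  req#1 t=0s: ALLOW
  req#2 t=0s: ALLOW
  req#3 t=0s: ALLOW
  req#4 t=0s: ALLOW
  req#5 t=1s: ALLOW
  req#6 t=1s: ALLOW
  req#7 t=2s: ALLOW
  req#8 t=2s: ALLOW
  req#9 t=2s: ALLOW
  req#10 t=3s: ALLOW
  req#11 t=3s: DENY
  req#12 t=3s: DENY

Answer: AAAAAAAAAADD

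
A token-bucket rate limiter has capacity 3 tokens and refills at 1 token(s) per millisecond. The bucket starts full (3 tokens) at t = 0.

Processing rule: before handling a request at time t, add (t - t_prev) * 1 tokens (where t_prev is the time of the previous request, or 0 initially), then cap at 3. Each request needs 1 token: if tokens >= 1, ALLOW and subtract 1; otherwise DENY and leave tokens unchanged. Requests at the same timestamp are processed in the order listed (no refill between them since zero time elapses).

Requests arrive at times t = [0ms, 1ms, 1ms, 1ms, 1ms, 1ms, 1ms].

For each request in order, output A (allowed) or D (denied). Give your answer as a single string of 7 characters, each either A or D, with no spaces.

Simulating step by step:
  req#1 t=0ms: ALLOW
  req#2 t=1ms: ALLOW
  req#3 t=1ms: ALLOW
  req#4 t=1ms: ALLOW
  req#5 t=1ms: DENY
  req#6 t=1ms: DENY
  req#7 t=1ms: DENY

Answer: AAAADDD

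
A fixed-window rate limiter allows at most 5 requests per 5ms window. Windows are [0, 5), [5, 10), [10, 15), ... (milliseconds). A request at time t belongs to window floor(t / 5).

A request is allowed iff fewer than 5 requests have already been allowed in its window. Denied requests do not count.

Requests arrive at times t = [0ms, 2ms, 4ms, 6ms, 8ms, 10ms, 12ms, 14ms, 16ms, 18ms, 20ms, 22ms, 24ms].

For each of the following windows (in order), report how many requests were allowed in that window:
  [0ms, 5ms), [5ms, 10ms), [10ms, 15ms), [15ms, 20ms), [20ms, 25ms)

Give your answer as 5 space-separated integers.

Answer: 3 2 3 2 3

Derivation:
Processing requests:
  req#1 t=0ms (window 0): ALLOW
  req#2 t=2ms (window 0): ALLOW
  req#3 t=4ms (window 0): ALLOW
  req#4 t=6ms (window 1): ALLOW
  req#5 t=8ms (window 1): ALLOW
  req#6 t=10ms (window 2): ALLOW
  req#7 t=12ms (window 2): ALLOW
  req#8 t=14ms (window 2): ALLOW
  req#9 t=16ms (window 3): ALLOW
  req#10 t=18ms (window 3): ALLOW
  req#11 t=20ms (window 4): ALLOW
  req#12 t=22ms (window 4): ALLOW
  req#13 t=24ms (window 4): ALLOW

Allowed counts by window: 3 2 3 2 3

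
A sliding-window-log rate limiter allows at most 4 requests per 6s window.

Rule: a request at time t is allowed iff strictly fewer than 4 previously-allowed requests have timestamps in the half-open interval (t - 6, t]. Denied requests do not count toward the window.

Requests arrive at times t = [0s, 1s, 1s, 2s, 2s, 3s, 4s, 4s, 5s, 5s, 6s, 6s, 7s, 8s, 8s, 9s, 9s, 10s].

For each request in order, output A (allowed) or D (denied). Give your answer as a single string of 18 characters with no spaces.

Answer: AAAADDDDDDADAAADDD

Derivation:
Tracking allowed requests in the window:
  req#1 t=0s: ALLOW
  req#2 t=1s: ALLOW
  req#3 t=1s: ALLOW
  req#4 t=2s: ALLOW
  req#5 t=2s: DENY
  req#6 t=3s: DENY
  req#7 t=4s: DENY
  req#8 t=4s: DENY
  req#9 t=5s: DENY
  req#10 t=5s: DENY
  req#11 t=6s: ALLOW
  req#12 t=6s: DENY
  req#13 t=7s: ALLOW
  req#14 t=8s: ALLOW
  req#15 t=8s: ALLOW
  req#16 t=9s: DENY
  req#17 t=9s: DENY
  req#18 t=10s: DENY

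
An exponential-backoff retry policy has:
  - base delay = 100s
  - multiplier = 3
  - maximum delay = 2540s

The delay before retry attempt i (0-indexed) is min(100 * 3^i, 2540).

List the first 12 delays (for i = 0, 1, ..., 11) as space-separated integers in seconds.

Answer: 100 300 900 2540 2540 2540 2540 2540 2540 2540 2540 2540

Derivation:
Computing each delay:
  i=0: min(100*3^0, 2540) = 100
  i=1: min(100*3^1, 2540) = 300
  i=2: min(100*3^2, 2540) = 900
  i=3: min(100*3^3, 2540) = 2540
  i=4: min(100*3^4, 2540) = 2540
  i=5: min(100*3^5, 2540) = 2540
  i=6: min(100*3^6, 2540) = 2540
  i=7: min(100*3^7, 2540) = 2540
  i=8: min(100*3^8, 2540) = 2540
  i=9: min(100*3^9, 2540) = 2540
  i=10: min(100*3^10, 2540) = 2540
  i=11: min(100*3^11, 2540) = 2540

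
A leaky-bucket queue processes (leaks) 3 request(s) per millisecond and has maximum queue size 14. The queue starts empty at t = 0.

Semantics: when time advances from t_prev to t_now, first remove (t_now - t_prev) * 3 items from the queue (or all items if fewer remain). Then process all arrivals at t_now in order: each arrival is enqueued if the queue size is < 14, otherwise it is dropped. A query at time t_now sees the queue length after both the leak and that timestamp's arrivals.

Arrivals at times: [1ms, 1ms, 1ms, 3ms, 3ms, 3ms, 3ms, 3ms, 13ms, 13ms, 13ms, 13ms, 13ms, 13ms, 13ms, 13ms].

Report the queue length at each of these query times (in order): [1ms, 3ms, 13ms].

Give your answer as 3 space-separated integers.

Answer: 3 5 8

Derivation:
Queue lengths at query times:
  query t=1ms: backlog = 3
  query t=3ms: backlog = 5
  query t=13ms: backlog = 8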